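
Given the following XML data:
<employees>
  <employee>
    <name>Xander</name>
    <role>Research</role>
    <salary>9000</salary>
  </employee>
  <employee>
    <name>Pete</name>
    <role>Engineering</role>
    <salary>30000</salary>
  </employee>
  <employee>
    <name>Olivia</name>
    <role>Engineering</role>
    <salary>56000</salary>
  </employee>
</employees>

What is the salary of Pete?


Searching for <employee> with <name>Pete</name>
Found at position 2
<salary>30000</salary>

ANSWER: 30000


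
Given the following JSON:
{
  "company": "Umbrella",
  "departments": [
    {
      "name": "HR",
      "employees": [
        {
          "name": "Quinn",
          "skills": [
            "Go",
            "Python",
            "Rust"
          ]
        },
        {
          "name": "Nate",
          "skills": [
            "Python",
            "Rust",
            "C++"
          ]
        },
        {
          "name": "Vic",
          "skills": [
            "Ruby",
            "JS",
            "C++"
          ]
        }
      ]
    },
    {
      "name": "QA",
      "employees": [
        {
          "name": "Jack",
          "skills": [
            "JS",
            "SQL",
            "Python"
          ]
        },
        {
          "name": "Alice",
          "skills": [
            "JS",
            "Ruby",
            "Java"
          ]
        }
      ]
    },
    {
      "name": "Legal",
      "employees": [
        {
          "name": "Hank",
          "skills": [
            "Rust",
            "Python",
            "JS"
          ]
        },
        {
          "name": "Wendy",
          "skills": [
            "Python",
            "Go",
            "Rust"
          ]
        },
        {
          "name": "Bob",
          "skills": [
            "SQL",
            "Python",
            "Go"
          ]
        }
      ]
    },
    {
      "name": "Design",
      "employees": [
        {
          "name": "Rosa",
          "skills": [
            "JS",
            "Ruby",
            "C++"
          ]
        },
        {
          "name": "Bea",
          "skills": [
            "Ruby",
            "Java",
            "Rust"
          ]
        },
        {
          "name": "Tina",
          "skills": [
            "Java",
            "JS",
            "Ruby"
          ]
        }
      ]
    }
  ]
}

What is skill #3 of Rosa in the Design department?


Path: departments[3].employees[0].skills[2]
Value: C++

ANSWER: C++


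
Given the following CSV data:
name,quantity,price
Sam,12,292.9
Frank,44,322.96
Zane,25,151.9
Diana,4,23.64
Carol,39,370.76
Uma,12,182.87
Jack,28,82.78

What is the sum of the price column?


Values in 'price' column:
  Row 1: 292.9
  Row 2: 322.96
  Row 3: 151.9
  Row 4: 23.64
  Row 5: 370.76
  Row 6: 182.87
  Row 7: 82.78
Sum = 292.9 + 322.96 + 151.9 + 23.64 + 370.76 + 182.87 + 82.78 = 1427.81

ANSWER: 1427.81


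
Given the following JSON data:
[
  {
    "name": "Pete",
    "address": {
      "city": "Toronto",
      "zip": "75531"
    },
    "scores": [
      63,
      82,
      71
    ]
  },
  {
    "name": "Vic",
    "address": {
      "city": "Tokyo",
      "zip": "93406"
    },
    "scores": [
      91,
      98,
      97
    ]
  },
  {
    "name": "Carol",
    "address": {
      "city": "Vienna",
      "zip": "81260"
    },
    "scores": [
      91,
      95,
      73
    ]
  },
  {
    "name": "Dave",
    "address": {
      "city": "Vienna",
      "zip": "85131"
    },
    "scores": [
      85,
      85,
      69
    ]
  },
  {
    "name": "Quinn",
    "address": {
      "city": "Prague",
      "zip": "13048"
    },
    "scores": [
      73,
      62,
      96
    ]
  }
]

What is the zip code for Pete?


Path: records[0].address.zip
Value: 75531

ANSWER: 75531


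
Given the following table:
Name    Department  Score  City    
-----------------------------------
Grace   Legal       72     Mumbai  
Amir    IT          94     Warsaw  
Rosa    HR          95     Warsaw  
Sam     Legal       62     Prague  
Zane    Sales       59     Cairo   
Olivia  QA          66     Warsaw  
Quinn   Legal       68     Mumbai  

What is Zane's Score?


Row 5: Zane
Score = 59

ANSWER: 59


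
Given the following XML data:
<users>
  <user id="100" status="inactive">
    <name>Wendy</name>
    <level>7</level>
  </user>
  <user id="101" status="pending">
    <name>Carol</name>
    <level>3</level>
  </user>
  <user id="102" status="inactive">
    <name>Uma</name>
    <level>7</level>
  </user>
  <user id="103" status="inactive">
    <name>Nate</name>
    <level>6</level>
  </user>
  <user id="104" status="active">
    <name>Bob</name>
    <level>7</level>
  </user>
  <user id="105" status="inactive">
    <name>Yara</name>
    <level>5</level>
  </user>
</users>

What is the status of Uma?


Finding user with name = Uma
user id="102" status="inactive"

ANSWER: inactive


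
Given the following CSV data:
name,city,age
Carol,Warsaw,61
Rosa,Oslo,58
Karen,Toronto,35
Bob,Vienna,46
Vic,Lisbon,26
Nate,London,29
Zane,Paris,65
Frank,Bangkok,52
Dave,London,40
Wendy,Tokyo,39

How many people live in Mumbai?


Scanning city column for 'Mumbai':
Total matches: 0

ANSWER: 0


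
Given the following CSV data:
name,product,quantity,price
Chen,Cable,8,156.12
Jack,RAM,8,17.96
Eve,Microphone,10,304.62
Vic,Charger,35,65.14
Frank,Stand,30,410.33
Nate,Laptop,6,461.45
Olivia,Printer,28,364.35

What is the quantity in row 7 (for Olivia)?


Row 7: Olivia
Column 'quantity' = 28

ANSWER: 28


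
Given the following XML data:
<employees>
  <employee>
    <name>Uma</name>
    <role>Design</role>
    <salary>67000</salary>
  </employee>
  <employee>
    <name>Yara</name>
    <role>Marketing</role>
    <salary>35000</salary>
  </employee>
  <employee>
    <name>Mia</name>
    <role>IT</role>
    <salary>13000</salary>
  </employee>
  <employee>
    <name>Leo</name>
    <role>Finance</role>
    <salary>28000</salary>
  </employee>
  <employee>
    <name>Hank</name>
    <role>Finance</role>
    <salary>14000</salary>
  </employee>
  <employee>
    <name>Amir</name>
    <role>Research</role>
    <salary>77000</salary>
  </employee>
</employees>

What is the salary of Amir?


Searching for <employee> with <name>Amir</name>
Found at position 6
<salary>77000</salary>

ANSWER: 77000


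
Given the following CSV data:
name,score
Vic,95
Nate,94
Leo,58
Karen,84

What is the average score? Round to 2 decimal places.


Scores: 95, 94, 58, 84
Sum = 331
Count = 4
Average = 331 / 4 = 82.75

ANSWER: 82.75


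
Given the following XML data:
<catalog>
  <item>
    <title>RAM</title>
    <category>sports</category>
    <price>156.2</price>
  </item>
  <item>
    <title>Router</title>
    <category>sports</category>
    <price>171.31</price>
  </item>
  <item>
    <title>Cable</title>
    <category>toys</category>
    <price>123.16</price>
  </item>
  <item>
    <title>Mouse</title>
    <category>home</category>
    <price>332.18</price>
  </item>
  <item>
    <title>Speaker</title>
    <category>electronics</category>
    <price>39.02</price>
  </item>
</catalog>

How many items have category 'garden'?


Scanning <item> elements for <category>garden</category>:
Count: 0

ANSWER: 0


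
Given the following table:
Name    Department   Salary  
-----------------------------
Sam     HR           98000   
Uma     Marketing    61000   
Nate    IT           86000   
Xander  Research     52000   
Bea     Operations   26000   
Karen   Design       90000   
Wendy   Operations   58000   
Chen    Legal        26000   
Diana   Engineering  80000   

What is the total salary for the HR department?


HR department members:
  Sam: 98000
Total = 98000 = 98000

ANSWER: 98000


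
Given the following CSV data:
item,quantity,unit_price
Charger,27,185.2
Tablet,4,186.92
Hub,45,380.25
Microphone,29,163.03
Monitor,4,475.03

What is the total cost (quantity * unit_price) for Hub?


Row: Hub
quantity = 45
unit_price = 380.25
total = 45 * 380.25 = 17111.25

ANSWER: 17111.25


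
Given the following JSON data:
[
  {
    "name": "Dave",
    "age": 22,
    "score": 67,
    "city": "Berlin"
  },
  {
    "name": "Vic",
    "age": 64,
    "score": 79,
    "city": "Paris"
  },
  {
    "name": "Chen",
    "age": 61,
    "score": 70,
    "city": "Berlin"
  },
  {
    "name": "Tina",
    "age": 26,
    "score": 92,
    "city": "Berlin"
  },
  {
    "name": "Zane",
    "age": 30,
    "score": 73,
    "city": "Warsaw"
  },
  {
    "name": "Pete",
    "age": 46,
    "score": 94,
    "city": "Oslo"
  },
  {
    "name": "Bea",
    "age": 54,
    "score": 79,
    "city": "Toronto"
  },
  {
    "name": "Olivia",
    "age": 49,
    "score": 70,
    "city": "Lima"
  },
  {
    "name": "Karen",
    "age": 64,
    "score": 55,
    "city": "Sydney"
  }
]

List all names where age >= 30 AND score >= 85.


Checking both conditions:
  Dave (age=22, score=67) -> no
  Vic (age=64, score=79) -> no
  Chen (age=61, score=70) -> no
  Tina (age=26, score=92) -> no
  Zane (age=30, score=73) -> no
  Pete (age=46, score=94) -> YES
  Bea (age=54, score=79) -> no
  Olivia (age=49, score=70) -> no
  Karen (age=64, score=55) -> no


ANSWER: Pete


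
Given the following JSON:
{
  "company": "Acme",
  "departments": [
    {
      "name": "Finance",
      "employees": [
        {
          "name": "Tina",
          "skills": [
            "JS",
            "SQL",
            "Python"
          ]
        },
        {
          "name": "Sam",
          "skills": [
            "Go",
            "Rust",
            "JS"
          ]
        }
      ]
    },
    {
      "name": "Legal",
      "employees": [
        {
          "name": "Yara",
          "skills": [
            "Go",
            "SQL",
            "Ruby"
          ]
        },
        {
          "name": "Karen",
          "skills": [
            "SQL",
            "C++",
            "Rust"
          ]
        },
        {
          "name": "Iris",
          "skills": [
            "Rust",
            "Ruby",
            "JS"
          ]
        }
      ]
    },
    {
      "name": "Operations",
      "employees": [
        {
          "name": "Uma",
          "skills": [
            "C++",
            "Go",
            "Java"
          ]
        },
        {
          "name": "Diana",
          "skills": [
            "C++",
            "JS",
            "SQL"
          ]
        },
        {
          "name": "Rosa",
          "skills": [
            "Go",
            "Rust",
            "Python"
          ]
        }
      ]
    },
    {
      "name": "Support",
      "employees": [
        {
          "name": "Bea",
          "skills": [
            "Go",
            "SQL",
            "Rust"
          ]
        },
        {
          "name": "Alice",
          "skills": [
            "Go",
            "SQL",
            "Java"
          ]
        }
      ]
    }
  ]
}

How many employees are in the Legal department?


Path: departments[1].employees
Count: 3

ANSWER: 3


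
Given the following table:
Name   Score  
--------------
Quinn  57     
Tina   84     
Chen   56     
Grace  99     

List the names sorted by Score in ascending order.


Sorting by Score (ascending):
  Chen: 56
  Quinn: 57
  Tina: 84
  Grace: 99


ANSWER: Chen, Quinn, Tina, Grace


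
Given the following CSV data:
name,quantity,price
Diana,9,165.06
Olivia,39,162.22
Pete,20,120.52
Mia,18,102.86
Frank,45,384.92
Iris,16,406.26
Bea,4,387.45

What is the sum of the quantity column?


Values in 'quantity' column:
  Row 1: 9
  Row 2: 39
  Row 3: 20
  Row 4: 18
  Row 5: 45
  Row 6: 16
  Row 7: 4
Sum = 9 + 39 + 20 + 18 + 45 + 16 + 4 = 151

ANSWER: 151


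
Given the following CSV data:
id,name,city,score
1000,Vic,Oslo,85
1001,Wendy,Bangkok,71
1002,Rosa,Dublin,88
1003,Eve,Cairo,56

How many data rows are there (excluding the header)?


Counting rows (excluding header):
Header: id,name,city,score
Data rows: 4

ANSWER: 4


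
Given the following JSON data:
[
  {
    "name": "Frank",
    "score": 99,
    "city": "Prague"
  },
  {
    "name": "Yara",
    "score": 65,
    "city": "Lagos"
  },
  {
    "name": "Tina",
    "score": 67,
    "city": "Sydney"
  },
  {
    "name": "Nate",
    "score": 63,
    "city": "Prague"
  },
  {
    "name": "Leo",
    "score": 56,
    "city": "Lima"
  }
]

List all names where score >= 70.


Filtering records where score >= 70:
  Frank (score=99) -> YES
  Yara (score=65) -> no
  Tina (score=67) -> no
  Nate (score=63) -> no
  Leo (score=56) -> no


ANSWER: Frank


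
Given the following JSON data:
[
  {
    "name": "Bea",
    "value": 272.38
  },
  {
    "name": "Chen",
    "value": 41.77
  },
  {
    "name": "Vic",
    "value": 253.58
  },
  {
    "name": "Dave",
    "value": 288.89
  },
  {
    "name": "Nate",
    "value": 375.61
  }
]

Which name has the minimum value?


Comparing values:
  Bea: 272.38
  Chen: 41.77
  Vic: 253.58
  Dave: 288.89
  Nate: 375.61
Minimum: Chen (41.77)

ANSWER: Chen


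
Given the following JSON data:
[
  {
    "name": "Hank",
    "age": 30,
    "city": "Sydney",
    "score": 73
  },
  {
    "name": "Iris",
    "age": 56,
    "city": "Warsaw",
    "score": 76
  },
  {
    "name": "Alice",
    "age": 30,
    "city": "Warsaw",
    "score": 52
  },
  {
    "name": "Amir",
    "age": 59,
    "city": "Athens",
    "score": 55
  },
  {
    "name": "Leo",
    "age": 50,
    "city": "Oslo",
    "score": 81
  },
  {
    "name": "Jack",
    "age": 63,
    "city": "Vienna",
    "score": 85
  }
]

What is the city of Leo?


Looking up record where name = Leo
Record index: 4
Field 'city' = Oslo

ANSWER: Oslo


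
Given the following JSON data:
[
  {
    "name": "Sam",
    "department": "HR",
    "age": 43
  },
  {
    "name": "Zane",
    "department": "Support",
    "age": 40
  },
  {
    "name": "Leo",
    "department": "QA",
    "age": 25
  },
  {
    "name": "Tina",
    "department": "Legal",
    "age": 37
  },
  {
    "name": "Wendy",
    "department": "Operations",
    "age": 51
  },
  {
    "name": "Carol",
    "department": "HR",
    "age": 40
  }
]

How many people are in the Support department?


Scanning records for department = Support
  Record 1: Zane
Count: 1

ANSWER: 1


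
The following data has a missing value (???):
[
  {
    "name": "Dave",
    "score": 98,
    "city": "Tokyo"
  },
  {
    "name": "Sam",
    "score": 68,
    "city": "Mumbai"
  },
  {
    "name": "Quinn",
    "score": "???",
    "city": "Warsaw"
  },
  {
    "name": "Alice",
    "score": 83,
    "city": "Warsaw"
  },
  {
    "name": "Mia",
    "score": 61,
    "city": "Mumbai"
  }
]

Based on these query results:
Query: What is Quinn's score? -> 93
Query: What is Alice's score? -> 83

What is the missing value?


The missing value is Quinn's score
From query: Quinn's score = 93

ANSWER: 93


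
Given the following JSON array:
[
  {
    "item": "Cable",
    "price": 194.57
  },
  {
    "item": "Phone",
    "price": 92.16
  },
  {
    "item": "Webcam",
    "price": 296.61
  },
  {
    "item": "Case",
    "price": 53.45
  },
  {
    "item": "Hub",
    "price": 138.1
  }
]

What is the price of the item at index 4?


Array index 4 -> Hub
price = 138.1

ANSWER: 138.1


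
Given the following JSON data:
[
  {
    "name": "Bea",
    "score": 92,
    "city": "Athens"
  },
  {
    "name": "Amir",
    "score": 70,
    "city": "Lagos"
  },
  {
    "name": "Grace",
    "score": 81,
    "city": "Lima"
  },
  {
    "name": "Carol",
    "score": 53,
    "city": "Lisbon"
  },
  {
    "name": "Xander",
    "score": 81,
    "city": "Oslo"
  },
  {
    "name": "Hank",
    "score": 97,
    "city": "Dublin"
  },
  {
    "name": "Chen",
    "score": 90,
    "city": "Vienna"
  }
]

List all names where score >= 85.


Filtering records where score >= 85:
  Bea (score=92) -> YES
  Amir (score=70) -> no
  Grace (score=81) -> no
  Carol (score=53) -> no
  Xander (score=81) -> no
  Hank (score=97) -> YES
  Chen (score=90) -> YES


ANSWER: Bea, Hank, Chen


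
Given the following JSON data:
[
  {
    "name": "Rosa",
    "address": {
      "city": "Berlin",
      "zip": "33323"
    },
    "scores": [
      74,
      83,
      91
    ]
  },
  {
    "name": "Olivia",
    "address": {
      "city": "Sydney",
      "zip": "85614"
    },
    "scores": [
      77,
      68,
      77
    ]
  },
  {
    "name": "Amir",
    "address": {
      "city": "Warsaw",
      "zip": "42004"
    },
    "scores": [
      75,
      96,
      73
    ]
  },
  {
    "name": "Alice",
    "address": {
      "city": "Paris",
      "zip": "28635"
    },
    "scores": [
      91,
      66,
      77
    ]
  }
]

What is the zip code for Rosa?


Path: records[0].address.zip
Value: 33323

ANSWER: 33323


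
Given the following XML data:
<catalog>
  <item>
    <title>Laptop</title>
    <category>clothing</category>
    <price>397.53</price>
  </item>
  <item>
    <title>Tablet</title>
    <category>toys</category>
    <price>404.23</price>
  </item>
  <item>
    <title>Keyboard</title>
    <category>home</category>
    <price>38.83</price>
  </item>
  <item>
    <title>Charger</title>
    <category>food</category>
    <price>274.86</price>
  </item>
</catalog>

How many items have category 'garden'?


Scanning <item> elements for <category>garden</category>:
Count: 0

ANSWER: 0


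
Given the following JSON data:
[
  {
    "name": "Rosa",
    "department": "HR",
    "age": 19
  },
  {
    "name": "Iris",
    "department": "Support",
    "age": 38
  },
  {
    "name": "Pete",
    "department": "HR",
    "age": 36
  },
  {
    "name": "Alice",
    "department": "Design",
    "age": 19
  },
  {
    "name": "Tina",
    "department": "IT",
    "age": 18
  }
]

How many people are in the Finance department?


Scanning records for department = Finance
  No matches found
Count: 0

ANSWER: 0


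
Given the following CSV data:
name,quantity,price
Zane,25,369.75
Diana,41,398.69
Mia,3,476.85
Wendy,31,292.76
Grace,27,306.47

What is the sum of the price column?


Values in 'price' column:
  Row 1: 369.75
  Row 2: 398.69
  Row 3: 476.85
  Row 4: 292.76
  Row 5: 306.47
Sum = 369.75 + 398.69 + 476.85 + 292.76 + 306.47 = 1844.52

ANSWER: 1844.52


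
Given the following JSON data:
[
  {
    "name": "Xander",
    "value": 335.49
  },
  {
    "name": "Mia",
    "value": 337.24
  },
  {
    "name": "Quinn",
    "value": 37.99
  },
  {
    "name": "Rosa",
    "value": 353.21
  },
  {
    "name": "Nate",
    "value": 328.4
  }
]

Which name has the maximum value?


Comparing values:
  Xander: 335.49
  Mia: 337.24
  Quinn: 37.99
  Rosa: 353.21
  Nate: 328.4
Maximum: Rosa (353.21)

ANSWER: Rosa


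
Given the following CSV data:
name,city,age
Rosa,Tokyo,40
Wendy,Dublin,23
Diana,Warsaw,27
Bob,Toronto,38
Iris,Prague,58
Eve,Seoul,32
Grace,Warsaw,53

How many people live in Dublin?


Scanning city column for 'Dublin':
  Row 2: Wendy -> MATCH
Total matches: 1

ANSWER: 1


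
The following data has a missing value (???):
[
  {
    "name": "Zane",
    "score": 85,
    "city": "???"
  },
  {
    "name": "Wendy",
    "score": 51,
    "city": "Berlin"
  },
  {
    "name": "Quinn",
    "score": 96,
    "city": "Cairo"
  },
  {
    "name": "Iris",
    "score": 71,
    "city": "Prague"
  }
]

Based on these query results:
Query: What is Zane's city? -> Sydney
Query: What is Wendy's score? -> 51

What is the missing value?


The missing value is Zane's city
From query: Zane's city = Sydney

ANSWER: Sydney


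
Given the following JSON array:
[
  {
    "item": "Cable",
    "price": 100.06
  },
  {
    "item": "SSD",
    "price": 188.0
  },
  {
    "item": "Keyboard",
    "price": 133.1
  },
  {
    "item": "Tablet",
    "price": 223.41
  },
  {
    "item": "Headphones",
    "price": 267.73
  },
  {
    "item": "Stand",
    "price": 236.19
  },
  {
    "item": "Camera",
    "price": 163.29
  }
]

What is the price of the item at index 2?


Array index 2 -> Keyboard
price = 133.1

ANSWER: 133.1


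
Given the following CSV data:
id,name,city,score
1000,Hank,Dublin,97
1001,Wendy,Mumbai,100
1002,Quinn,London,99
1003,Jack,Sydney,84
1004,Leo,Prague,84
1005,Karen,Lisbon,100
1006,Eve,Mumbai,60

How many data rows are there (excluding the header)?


Counting rows (excluding header):
Header: id,name,city,score
Data rows: 7

ANSWER: 7


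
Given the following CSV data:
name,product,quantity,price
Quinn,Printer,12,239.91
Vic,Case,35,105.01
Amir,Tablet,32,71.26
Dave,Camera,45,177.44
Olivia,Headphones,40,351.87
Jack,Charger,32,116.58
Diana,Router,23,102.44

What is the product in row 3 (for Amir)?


Row 3: Amir
Column 'product' = Tablet

ANSWER: Tablet


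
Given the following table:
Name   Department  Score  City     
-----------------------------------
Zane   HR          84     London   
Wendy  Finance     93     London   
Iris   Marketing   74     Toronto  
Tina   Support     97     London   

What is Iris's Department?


Row 3: Iris
Department = Marketing

ANSWER: Marketing


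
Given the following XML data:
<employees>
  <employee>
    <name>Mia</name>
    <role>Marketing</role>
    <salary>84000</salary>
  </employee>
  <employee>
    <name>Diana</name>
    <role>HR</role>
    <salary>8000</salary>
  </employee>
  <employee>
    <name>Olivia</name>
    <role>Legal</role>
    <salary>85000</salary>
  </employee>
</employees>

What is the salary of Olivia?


Searching for <employee> with <name>Olivia</name>
Found at position 3
<salary>85000</salary>

ANSWER: 85000


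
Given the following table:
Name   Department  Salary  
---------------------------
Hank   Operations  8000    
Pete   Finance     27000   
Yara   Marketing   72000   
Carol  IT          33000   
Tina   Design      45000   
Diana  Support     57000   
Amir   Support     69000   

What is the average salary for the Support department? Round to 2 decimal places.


Support department members:
  Diana: 57000
  Amir: 69000
Sum = 126000
Count = 2
Average = 126000 / 2 = 63000.00

ANSWER: 63000.00


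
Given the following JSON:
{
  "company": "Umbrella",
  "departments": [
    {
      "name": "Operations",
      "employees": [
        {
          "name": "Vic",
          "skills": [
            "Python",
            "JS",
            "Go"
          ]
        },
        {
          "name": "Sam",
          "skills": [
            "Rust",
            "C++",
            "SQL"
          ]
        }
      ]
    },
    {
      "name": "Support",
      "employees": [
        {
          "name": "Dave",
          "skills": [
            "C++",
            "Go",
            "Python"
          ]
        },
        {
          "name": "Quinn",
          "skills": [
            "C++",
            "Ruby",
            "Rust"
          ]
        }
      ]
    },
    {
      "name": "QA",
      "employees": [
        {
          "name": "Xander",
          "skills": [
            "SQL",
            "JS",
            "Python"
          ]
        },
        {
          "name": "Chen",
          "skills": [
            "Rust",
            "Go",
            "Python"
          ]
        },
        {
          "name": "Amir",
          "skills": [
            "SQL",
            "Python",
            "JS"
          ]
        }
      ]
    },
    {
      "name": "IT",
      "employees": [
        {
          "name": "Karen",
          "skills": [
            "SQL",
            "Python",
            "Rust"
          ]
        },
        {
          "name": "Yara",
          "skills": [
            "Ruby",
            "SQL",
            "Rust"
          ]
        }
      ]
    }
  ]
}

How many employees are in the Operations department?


Path: departments[0].employees
Count: 2

ANSWER: 2


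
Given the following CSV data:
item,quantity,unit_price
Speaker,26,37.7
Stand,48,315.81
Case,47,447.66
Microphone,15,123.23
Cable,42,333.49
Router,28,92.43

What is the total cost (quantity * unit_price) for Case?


Row: Case
quantity = 47
unit_price = 447.66
total = 47 * 447.66 = 21040.02

ANSWER: 21040.02


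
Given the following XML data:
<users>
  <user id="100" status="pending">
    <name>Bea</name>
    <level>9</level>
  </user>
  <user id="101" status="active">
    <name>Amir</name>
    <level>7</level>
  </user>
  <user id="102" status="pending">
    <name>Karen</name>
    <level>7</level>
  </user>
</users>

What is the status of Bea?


Finding user with name = Bea
user id="100" status="pending"

ANSWER: pending


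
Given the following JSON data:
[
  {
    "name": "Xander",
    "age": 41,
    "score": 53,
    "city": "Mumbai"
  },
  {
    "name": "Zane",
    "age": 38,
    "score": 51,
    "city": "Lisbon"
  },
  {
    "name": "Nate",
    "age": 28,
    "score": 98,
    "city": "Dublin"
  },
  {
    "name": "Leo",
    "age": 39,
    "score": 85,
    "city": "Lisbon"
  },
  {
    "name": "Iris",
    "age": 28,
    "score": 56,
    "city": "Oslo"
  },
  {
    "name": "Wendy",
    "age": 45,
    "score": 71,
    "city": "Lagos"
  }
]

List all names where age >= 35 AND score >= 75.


Checking both conditions:
  Xander (age=41, score=53) -> no
  Zane (age=38, score=51) -> no
  Nate (age=28, score=98) -> no
  Leo (age=39, score=85) -> YES
  Iris (age=28, score=56) -> no
  Wendy (age=45, score=71) -> no


ANSWER: Leo


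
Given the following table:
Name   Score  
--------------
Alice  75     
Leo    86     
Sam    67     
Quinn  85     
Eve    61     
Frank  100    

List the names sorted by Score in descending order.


Sorting by Score (descending):
  Frank: 100
  Leo: 86
  Quinn: 85
  Alice: 75
  Sam: 67
  Eve: 61


ANSWER: Frank, Leo, Quinn, Alice, Sam, Eve


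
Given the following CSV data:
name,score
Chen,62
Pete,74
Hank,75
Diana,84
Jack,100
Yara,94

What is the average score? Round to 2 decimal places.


Scores: 62, 74, 75, 84, 100, 94
Sum = 489
Count = 6
Average = 489 / 6 = 81.50

ANSWER: 81.50


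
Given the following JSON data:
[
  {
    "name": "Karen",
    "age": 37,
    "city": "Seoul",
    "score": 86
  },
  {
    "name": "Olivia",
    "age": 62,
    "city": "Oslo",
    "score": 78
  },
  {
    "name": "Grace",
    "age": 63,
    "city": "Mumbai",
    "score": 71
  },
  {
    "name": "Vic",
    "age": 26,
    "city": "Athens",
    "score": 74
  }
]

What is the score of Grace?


Looking up record where name = Grace
Record index: 2
Field 'score' = 71

ANSWER: 71


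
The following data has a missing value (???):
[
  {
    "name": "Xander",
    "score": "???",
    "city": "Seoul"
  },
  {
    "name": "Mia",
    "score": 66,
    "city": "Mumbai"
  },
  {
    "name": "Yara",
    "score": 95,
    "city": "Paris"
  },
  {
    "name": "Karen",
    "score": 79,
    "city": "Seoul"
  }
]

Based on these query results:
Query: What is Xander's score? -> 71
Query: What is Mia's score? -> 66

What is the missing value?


The missing value is Xander's score
From query: Xander's score = 71

ANSWER: 71


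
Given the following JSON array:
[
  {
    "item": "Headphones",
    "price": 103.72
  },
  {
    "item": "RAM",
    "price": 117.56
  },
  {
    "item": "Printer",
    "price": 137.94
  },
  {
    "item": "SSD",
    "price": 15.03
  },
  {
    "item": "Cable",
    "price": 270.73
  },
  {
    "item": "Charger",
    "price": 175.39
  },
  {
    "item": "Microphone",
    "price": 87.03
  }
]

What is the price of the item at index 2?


Array index 2 -> Printer
price = 137.94

ANSWER: 137.94


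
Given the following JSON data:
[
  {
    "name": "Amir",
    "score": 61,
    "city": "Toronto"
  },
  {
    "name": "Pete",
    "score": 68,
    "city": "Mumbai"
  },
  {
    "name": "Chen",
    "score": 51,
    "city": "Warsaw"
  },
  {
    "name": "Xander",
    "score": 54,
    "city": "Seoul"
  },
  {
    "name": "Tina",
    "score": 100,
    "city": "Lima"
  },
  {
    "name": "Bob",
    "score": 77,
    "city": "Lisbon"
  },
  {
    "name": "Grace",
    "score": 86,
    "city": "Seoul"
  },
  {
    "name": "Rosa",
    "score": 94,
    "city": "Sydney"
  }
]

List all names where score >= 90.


Filtering records where score >= 90:
  Amir (score=61) -> no
  Pete (score=68) -> no
  Chen (score=51) -> no
  Xander (score=54) -> no
  Tina (score=100) -> YES
  Bob (score=77) -> no
  Grace (score=86) -> no
  Rosa (score=94) -> YES


ANSWER: Tina, Rosa


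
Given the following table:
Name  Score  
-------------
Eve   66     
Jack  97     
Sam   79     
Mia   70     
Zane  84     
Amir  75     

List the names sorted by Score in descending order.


Sorting by Score (descending):
  Jack: 97
  Zane: 84
  Sam: 79
  Amir: 75
  Mia: 70
  Eve: 66


ANSWER: Jack, Zane, Sam, Amir, Mia, Eve


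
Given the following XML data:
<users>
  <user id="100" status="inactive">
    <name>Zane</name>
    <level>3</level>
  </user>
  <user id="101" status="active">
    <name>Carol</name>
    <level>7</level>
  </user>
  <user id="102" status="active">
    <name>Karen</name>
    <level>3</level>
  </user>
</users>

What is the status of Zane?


Finding user with name = Zane
user id="100" status="inactive"

ANSWER: inactive


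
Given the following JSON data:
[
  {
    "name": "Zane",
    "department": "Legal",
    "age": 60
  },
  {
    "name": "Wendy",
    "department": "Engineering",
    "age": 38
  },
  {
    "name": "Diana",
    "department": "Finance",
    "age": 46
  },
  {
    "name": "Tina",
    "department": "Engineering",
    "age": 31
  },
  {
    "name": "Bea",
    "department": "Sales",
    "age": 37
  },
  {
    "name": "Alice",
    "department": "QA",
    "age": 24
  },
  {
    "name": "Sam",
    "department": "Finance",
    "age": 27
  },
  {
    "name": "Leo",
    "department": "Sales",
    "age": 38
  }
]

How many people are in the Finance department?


Scanning records for department = Finance
  Record 2: Diana
  Record 6: Sam
Count: 2

ANSWER: 2


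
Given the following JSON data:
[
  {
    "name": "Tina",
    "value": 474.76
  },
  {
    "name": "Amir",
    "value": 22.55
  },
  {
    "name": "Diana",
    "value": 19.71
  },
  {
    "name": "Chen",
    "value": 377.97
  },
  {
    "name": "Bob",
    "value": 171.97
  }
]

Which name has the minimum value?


Comparing values:
  Tina: 474.76
  Amir: 22.55
  Diana: 19.71
  Chen: 377.97
  Bob: 171.97
Minimum: Diana (19.71)

ANSWER: Diana


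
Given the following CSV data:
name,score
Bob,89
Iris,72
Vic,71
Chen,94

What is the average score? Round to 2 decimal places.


Scores: 89, 72, 71, 94
Sum = 326
Count = 4
Average = 326 / 4 = 81.50

ANSWER: 81.50


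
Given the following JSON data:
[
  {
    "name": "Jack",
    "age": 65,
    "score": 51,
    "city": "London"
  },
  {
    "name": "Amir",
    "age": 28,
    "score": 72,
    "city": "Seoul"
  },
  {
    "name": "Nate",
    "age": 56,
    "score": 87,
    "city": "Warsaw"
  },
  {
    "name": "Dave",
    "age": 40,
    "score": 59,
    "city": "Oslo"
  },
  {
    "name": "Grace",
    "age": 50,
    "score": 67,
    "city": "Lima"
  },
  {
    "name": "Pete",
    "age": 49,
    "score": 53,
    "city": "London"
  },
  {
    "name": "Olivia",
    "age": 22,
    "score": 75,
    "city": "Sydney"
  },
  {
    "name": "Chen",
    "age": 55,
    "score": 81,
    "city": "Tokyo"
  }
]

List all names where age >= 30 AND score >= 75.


Checking both conditions:
  Jack (age=65, score=51) -> no
  Amir (age=28, score=72) -> no
  Nate (age=56, score=87) -> YES
  Dave (age=40, score=59) -> no
  Grace (age=50, score=67) -> no
  Pete (age=49, score=53) -> no
  Olivia (age=22, score=75) -> no
  Chen (age=55, score=81) -> YES


ANSWER: Nate, Chen


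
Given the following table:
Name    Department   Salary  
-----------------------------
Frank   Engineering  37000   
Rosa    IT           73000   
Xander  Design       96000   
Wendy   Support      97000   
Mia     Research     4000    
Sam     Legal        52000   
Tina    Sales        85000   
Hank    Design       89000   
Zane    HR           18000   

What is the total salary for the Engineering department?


Engineering department members:
  Frank: 37000
Total = 37000 = 37000

ANSWER: 37000


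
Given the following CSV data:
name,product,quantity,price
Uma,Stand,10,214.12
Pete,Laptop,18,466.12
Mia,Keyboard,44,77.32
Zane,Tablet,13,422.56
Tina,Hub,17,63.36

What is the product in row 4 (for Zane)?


Row 4: Zane
Column 'product' = Tablet

ANSWER: Tablet


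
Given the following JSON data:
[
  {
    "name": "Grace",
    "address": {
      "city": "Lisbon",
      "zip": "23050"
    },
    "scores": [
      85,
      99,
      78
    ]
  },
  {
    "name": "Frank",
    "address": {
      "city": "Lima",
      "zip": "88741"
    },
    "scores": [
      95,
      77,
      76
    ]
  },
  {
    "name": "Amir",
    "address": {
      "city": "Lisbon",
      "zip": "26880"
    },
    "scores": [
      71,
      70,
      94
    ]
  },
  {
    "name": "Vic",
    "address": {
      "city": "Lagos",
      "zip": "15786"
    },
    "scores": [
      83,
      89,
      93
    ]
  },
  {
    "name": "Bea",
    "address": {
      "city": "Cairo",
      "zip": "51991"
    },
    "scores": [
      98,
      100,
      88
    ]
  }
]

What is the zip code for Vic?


Path: records[3].address.zip
Value: 15786

ANSWER: 15786


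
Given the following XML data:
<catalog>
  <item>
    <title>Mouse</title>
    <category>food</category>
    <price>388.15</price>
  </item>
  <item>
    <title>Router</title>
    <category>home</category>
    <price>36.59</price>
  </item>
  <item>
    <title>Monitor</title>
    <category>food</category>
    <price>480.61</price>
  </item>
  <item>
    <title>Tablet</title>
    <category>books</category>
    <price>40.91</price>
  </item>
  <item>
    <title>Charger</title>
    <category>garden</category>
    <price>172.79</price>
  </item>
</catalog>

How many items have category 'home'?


Scanning <item> elements for <category>home</category>:
  Item 2: Router -> MATCH
Count: 1

ANSWER: 1


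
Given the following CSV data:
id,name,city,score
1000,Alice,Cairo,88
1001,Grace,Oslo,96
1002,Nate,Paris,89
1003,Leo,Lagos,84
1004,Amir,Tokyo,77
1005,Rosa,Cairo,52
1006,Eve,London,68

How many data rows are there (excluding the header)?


Counting rows (excluding header):
Header: id,name,city,score
Data rows: 7

ANSWER: 7


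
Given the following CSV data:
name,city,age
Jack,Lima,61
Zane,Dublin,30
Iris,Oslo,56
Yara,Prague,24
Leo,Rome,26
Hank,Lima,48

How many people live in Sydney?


Scanning city column for 'Sydney':
Total matches: 0

ANSWER: 0


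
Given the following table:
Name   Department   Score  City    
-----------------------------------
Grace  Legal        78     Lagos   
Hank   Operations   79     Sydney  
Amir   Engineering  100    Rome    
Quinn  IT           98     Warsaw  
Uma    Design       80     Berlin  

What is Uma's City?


Row 5: Uma
City = Berlin

ANSWER: Berlin


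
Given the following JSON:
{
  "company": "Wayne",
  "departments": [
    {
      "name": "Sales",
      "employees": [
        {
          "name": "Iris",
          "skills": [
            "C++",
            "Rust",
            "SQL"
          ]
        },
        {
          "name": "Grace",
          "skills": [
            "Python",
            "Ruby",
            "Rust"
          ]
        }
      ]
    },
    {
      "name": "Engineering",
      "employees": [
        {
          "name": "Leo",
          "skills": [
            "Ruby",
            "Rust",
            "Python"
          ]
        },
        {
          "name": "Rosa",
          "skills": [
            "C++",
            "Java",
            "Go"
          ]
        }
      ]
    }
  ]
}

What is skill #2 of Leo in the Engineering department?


Path: departments[1].employees[0].skills[1]
Value: Rust

ANSWER: Rust


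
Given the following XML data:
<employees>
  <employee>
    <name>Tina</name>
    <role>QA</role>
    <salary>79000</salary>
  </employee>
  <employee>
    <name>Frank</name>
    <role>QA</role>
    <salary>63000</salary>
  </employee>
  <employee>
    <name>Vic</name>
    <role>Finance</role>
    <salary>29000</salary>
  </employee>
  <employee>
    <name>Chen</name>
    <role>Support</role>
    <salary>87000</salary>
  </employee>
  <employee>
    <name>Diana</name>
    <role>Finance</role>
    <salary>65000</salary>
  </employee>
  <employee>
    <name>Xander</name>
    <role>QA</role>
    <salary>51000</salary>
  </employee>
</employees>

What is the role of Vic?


Searching for <employee> with <name>Vic</name>
Found at position 3
<role>Finance</role>

ANSWER: Finance


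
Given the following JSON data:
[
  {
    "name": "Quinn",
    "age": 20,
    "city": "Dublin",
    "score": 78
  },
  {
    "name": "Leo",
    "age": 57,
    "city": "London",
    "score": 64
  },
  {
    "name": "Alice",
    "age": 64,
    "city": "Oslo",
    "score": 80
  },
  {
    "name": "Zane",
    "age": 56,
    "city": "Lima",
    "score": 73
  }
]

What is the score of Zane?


Looking up record where name = Zane
Record index: 3
Field 'score' = 73

ANSWER: 73


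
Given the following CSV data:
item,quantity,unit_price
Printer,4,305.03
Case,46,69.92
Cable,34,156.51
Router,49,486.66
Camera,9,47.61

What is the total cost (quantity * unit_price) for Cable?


Row: Cable
quantity = 34
unit_price = 156.51
total = 34 * 156.51 = 5321.34

ANSWER: 5321.34


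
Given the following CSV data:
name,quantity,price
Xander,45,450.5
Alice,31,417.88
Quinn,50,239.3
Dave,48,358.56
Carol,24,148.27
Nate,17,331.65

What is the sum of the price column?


Values in 'price' column:
  Row 1: 450.5
  Row 2: 417.88
  Row 3: 239.3
  Row 4: 358.56
  Row 5: 148.27
  Row 6: 331.65
Sum = 450.5 + 417.88 + 239.3 + 358.56 + 148.27 + 331.65 = 1946.16

ANSWER: 1946.16


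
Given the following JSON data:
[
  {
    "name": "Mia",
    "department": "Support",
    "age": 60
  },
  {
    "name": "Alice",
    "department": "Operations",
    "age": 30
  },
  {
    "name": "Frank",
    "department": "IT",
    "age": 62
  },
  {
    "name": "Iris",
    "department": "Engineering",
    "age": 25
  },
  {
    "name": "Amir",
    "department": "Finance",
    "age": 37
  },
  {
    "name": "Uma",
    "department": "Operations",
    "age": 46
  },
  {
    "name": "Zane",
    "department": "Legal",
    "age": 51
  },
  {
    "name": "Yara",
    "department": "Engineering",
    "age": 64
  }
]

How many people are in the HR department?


Scanning records for department = HR
  No matches found
Count: 0

ANSWER: 0


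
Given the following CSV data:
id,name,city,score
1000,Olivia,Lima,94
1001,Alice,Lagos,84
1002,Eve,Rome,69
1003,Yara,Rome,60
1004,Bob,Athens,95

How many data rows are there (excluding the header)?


Counting rows (excluding header):
Header: id,name,city,score
Data rows: 5

ANSWER: 5


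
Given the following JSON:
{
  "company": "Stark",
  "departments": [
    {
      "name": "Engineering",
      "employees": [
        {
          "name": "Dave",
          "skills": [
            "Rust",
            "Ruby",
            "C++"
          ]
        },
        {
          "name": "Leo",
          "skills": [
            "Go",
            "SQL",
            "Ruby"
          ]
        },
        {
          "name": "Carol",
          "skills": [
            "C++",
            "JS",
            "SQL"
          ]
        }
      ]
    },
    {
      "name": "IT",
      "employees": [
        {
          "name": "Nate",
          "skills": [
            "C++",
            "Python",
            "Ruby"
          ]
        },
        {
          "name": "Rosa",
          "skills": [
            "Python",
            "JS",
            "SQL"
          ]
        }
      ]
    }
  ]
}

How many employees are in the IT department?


Path: departments[1].employees
Count: 2

ANSWER: 2


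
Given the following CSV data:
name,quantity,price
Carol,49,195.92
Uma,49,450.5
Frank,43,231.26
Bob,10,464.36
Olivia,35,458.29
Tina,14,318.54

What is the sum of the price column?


Values in 'price' column:
  Row 1: 195.92
  Row 2: 450.5
  Row 3: 231.26
  Row 4: 464.36
  Row 5: 458.29
  Row 6: 318.54
Sum = 195.92 + 450.5 + 231.26 + 464.36 + 458.29 + 318.54 = 2118.87

ANSWER: 2118.87


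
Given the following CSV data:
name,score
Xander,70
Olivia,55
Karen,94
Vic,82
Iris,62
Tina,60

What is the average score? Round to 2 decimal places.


Scores: 70, 55, 94, 82, 62, 60
Sum = 423
Count = 6
Average = 423 / 6 = 70.50

ANSWER: 70.50
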